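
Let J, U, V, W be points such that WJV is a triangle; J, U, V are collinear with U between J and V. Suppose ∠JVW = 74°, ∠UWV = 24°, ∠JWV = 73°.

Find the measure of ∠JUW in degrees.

1. ∠UVW = 74°  [U on ray VJ]
2. ∠VUW = 82°  [△WUV]
3. ∠JUW = 98°  [linear pair at U on JV]

∠JUW = 98°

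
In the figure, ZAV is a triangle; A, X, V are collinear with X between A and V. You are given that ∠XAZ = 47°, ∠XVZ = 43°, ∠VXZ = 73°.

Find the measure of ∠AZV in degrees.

1. ∠VAZ = 47°  [X on ray AV]
2. ∠AVZ = 43°  [X on ray VA]
3. ∠AZV = 90°  [△ZAV]

∠AZV = 90°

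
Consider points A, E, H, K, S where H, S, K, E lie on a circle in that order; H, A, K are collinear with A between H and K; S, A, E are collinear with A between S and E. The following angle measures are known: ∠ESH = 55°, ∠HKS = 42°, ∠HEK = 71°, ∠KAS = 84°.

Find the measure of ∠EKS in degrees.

∠EKS = 97°

1. ∠HES = 42°  [same arc HS]
2. ∠EHS = 83°  [△HSE]
3. ∠EKS = 97°  [cyclic HSKE, opposite ∠H+∠K]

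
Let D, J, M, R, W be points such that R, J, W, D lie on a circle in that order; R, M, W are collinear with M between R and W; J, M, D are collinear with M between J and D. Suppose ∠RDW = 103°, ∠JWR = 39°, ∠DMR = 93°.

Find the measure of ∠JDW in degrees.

1. ∠RJW = 77°  [cyclic RJWD, opposite ∠J+∠D]
2. ∠JRW = 64°  [△RJW]
3. ∠JDW = 64°  [same arc JW]

∠JDW = 64°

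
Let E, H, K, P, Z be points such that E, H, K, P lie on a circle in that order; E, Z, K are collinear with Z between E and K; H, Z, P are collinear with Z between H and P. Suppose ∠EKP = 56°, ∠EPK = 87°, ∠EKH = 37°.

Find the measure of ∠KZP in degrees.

∠KZP = 74°

1. ∠EHP = 56°  [same arc EP]
2. ∠EHK = 93°  [cyclic EHKP, opposite ∠H+∠P]
3. ∠HEK = 50°  [△EHK]
4. ∠EZH = 74°  [△EZH]
5. ∠KZP = 74°  [vertical angles at Z]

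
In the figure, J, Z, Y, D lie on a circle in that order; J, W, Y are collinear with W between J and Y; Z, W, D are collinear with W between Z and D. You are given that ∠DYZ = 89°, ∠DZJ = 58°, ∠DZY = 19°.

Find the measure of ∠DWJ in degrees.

∠DWJ = 130°

1. ∠DJZ = 91°  [cyclic JZYD, opposite ∠J+∠Y]
2. ∠JDZ = 31°  [△JZD]
3. ∠DJY = 19°  [same arc YD]
4. ∠DWJ = 130°  [△JWD]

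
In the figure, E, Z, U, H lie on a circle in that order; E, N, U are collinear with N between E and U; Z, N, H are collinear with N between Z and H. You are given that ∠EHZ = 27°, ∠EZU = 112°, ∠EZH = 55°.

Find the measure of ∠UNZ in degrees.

1. ∠EUZ = 27°  [same arc EZ]
2. ∠UEZ = 41°  [△EZU]
3. ∠ENZ = 84°  [△ENZ]
4. ∠UNZ = 96°  [linear pair at N on EU]

∠UNZ = 96°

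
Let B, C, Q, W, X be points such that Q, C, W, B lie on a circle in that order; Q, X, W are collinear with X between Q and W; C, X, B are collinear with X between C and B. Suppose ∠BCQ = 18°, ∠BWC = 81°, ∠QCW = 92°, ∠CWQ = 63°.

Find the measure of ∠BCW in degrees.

1. ∠BWQ = 18°  [same arc QB]
2. ∠QBW = 88°  [cyclic QCWB, opposite ∠C+∠B]
3. ∠BQW = 74°  [△QWB]
4. ∠BCW = 74°  [same arc WB]

∠BCW = 74°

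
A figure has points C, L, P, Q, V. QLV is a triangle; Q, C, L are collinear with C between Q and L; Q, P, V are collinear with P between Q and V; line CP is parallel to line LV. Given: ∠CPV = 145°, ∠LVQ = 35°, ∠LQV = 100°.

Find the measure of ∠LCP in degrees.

∠LCP = 135°

1. ∠CPQ = 35°  [linear pair at P on QV]
2. ∠CQP = 100°  [C on QL, P on QV]
3. ∠PCQ = 45°  [△QCP]
4. ∠LCP = 135°  [linear pair at C on QL]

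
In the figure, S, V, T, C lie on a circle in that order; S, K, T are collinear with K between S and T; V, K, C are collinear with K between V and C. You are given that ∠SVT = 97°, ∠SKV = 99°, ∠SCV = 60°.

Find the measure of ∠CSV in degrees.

1. ∠STV = 60°  [same arc SV]
2. ∠TSV = 23°  [△SVT]
3. ∠CVS = 58°  [△SKV]
4. ∠CSV = 62°  [△SVC]

∠CSV = 62°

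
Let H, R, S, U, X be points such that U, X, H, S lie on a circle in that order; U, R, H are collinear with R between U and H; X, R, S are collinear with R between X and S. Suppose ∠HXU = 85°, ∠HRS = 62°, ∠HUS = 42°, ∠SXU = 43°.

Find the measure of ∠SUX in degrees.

1. ∠SRU = 118°  [linear pair at R on UH]
2. ∠USX = 20°  [△URS]
3. ∠SUX = 117°  [△UXS]

∠SUX = 117°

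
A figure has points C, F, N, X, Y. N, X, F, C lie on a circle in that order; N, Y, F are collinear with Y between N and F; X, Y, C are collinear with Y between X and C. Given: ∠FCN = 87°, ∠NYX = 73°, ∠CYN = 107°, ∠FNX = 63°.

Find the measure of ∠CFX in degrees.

∠CFX = 68°

1. ∠FXN = 93°  [cyclic NXFC, opposite ∠X+∠C]
2. ∠FYX = 107°  [linear pair at Y on NF]
3. ∠FCX = 63°  [same arc XF]
4. ∠NFX = 24°  [△NXF]
5. ∠CXF = 49°  [△XYF]
6. ∠CFX = 68°  [△XFC]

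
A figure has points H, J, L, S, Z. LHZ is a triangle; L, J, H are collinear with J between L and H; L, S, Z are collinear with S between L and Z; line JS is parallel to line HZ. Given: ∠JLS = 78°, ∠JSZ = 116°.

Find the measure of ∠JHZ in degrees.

∠JHZ = 38°

1. ∠JSL = 64°  [linear pair at S on LZ]
2. ∠LJS = 38°  [△LJS]
3. ∠HJS = 142°  [linear pair at J on LH]
4. ∠JHZ = 38°  [JS∥HZ, co-interior at H–J]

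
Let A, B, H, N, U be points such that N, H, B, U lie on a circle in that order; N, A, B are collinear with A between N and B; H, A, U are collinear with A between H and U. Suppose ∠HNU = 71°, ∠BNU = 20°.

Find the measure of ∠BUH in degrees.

∠BUH = 51°

1. ∠HBU = 109°  [cyclic NHBU, opposite ∠N+∠B]
2. ∠BHU = 20°  [same arc BU]
3. ∠BUH = 51°  [△HBU]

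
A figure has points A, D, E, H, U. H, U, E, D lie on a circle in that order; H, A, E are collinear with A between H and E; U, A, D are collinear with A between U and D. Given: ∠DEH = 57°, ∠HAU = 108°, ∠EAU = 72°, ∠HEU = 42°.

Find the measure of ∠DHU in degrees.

1. ∠DUH = 57°  [same arc HD]
2. ∠HDU = 42°  [same arc HU]
3. ∠DHU = 81°  [△HUD]

∠DHU = 81°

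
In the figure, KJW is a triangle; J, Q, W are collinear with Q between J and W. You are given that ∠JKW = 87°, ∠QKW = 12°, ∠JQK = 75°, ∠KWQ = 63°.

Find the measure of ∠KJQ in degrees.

1. ∠JWK = 63°  [Q on ray WJ]
2. ∠KJW = 30°  [△KJW]
3. ∠KJQ = 30°  [Q on ray JW]

∠KJQ = 30°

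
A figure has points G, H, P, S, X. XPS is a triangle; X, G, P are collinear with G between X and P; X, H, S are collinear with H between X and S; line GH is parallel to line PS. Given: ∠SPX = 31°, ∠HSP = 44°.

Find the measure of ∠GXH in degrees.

1. ∠PSX = 44°  [H on ray SX]
2. ∠PXS = 105°  [△XPS]
3. ∠GXH = 105°  [G on XP, H on XS]

∠GXH = 105°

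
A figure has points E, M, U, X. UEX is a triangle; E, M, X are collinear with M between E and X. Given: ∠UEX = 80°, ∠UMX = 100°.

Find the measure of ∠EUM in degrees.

∠EUM = 20°

1. ∠MEU = 80°  [M on ray EX]
2. ∠EMU = 80°  [linear pair at M on EX]
3. ∠EUM = 20°  [△UEM]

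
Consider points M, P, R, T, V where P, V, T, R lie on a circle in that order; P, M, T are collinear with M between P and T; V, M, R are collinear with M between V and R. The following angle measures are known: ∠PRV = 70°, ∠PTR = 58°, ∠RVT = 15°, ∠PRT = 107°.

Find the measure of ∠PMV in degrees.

1. ∠PTV = 70°  [same arc PV]
2. ∠PVR = 58°  [same arc PR]
3. ∠PVT = 73°  [cyclic PVTR, opposite ∠V+∠R]
4. ∠TPV = 37°  [△PVT]
5. ∠PMV = 85°  [△PMV]

∠PMV = 85°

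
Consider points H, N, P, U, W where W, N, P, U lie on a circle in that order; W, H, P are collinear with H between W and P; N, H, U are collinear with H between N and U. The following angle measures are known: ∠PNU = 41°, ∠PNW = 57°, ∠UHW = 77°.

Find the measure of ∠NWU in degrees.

1. ∠PWU = 41°  [same arc PU]
2. ∠PUW = 123°  [cyclic WNPU, opposite ∠N+∠U]
3. ∠NUW = 62°  [△WHU]
4. ∠UPW = 16°  [△WPU]
5. ∠UNW = 16°  [same arc WU]
6. ∠NWU = 102°  [△WNU]

∠NWU = 102°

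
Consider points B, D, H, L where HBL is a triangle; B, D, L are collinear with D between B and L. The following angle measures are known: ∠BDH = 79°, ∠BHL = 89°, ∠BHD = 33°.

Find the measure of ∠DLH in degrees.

1. ∠DBH = 68°  [△HBD]
2. ∠HBL = 68°  [D on ray BL]
3. ∠BLH = 23°  [△HBL]
4. ∠DLH = 23°  [D on ray LB]

∠DLH = 23°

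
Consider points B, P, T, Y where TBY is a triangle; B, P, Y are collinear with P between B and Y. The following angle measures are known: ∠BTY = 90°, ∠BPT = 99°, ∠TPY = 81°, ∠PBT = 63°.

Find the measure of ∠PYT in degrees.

1. ∠TBY = 63°  [P on ray BY]
2. ∠BYT = 27°  [△TBY]
3. ∠PYT = 27°  [P on ray YB]

∠PYT = 27°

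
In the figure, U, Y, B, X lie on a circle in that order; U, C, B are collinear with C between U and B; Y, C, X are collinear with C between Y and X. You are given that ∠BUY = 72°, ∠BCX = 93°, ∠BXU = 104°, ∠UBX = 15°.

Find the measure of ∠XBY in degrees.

∠XBY = 47°

1. ∠BXY = 72°  [same arc YB]
2. ∠BUX = 61°  [△UBX]
3. ∠BYX = 61°  [same arc BX]
4. ∠XBY = 47°  [△YBX]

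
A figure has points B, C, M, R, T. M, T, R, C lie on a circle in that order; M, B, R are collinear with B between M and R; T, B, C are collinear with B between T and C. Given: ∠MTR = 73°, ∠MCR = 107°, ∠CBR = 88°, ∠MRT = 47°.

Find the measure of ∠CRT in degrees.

1. ∠RMT = 60°  [△MTR]
2. ∠MBT = 88°  [vertical angles at B]
3. ∠MCT = 47°  [same arc MT]
4. ∠CTM = 32°  [△MBT]
5. ∠CMT = 101°  [△MTC]
6. ∠CRT = 79°  [cyclic MTRC, opposite ∠M+∠R]

∠CRT = 79°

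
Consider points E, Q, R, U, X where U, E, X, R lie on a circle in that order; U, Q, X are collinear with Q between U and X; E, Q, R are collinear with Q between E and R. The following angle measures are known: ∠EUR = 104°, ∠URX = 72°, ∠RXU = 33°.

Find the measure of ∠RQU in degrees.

∠RQU = 62°

1. ∠RUX = 75°  [△UXR]
2. ∠REU = 33°  [same arc UR]
3. ∠ERU = 43°  [△UER]
4. ∠RQU = 62°  [△UQR]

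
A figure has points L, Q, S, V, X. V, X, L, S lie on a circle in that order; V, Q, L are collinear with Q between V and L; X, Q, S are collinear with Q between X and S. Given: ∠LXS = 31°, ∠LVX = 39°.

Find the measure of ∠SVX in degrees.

1. ∠LSX = 39°  [same arc XL]
2. ∠SLX = 110°  [△XLS]
3. ∠SVX = 70°  [cyclic VXLS, opposite ∠V+∠L]

∠SVX = 70°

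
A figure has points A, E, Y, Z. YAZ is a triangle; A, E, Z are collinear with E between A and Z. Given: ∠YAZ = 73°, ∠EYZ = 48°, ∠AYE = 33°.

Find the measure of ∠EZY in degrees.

∠EZY = 26°

1. ∠EAY = 73°  [E on ray AZ]
2. ∠AEY = 74°  [△YAE]
3. ∠YEZ = 106°  [linear pair at E on AZ]
4. ∠EZY = 26°  [△YEZ]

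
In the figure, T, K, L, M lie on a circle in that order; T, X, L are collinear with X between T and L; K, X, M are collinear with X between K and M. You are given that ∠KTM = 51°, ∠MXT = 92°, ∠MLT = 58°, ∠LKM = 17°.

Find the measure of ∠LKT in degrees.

1. ∠KXL = 92°  [vertical angles at X]
2. ∠MKT = 58°  [same arc TM]
3. ∠KLT = 71°  [△KXL]
4. ∠KXT = 88°  [linear pair at X on TL]
5. ∠KTL = 34°  [△TXK]
6. ∠LKT = 75°  [△TKL]

∠LKT = 75°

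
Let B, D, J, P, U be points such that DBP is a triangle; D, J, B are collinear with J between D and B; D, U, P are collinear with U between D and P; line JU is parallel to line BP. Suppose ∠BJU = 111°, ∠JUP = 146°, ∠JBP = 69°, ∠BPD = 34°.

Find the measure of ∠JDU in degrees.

1. ∠DJU = 69°  [linear pair at J on DB]
2. ∠DUJ = 34°  [linear pair at U on DP]
3. ∠JDU = 77°  [△DJU]

∠JDU = 77°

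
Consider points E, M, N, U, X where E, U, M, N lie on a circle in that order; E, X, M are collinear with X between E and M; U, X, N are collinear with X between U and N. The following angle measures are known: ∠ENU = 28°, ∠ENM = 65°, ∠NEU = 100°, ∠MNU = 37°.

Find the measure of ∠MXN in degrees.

∠MXN = 91°

1. ∠EUN = 52°  [△EUN]
2. ∠EMN = 52°  [same arc EN]
3. ∠MXN = 91°  [△MXN]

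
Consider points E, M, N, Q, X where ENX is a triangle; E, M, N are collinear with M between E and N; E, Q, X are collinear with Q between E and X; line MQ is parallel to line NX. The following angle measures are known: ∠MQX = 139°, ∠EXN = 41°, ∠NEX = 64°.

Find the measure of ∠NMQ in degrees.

∠NMQ = 105°

1. ∠EQM = 41°  [linear pair at Q on EX]
2. ∠MEQ = 64°  [M on EN, Q on EX]
3. ∠EMQ = 75°  [△EMQ]
4. ∠NMQ = 105°  [linear pair at M on EN]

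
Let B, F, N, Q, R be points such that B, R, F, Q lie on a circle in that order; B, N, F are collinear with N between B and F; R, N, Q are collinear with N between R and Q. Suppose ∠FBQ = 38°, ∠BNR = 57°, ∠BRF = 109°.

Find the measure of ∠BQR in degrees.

∠BQR = 19°

1. ∠FRQ = 38°  [same arc FQ]
2. ∠FNR = 123°  [linear pair at N on BF]
3. ∠BFR = 19°  [△RNF]
4. ∠BQR = 19°  [same arc BR]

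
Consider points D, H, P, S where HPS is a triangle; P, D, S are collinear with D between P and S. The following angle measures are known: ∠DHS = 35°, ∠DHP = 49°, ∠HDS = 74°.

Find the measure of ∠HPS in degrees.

∠HPS = 25°

1. ∠HDP = 106°  [linear pair at D on PS]
2. ∠DPH = 25°  [△HPD]
3. ∠HPS = 25°  [D on ray PS]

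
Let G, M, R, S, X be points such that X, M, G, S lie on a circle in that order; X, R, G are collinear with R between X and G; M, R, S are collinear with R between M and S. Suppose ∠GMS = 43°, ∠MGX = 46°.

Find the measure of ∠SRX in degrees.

1. ∠GXS = 43°  [same arc GS]
2. ∠MSX = 46°  [same arc XM]
3. ∠SRX = 91°  [△XRS]

∠SRX = 91°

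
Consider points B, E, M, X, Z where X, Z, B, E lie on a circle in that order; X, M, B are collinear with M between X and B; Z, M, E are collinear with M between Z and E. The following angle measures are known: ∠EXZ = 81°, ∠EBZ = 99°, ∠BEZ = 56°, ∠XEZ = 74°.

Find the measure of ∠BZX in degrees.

∠BZX = 50°

1. ∠BXZ = 56°  [same arc ZB]
2. ∠XBZ = 74°  [same arc XZ]
3. ∠BZX = 50°  [△XZB]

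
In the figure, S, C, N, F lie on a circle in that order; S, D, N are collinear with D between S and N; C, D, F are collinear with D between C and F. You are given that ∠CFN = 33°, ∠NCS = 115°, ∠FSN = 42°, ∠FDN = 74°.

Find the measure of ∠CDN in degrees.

∠CDN = 106°

1. ∠CSN = 33°  [same arc CN]
2. ∠CNS = 32°  [△SCN]
3. ∠FCN = 42°  [same arc NF]
4. ∠CDN = 106°  [△CDN]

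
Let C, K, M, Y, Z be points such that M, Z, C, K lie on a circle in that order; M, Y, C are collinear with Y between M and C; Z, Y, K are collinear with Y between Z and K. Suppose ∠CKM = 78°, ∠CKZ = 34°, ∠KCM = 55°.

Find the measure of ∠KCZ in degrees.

∠KCZ = 99°

1. ∠CMK = 47°  [△MCK]
2. ∠CZK = 47°  [same arc CK]
3. ∠KCZ = 99°  [△ZCK]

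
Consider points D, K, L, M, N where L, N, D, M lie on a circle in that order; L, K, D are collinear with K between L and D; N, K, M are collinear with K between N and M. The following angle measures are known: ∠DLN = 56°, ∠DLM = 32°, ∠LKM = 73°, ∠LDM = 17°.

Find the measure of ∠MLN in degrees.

1. ∠LMN = 75°  [△LKM]
2. ∠LNM = 17°  [same arc LM]
3. ∠MLN = 88°  [△LNM]

∠MLN = 88°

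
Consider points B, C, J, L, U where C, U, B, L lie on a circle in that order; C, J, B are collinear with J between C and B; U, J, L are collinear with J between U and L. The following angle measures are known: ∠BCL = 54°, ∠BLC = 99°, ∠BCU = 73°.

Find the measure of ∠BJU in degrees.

∠BJU = 100°

1. ∠BUL = 54°  [same arc BL]
2. ∠BUC = 81°  [cyclic CUBL, opposite ∠U+∠L]
3. ∠CBU = 26°  [△CUB]
4. ∠BJU = 100°  [△UJB]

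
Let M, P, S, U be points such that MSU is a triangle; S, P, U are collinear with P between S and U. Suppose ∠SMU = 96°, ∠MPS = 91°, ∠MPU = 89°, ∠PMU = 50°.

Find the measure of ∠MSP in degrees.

∠MSP = 43°

1. ∠MUP = 41°  [△MPU]
2. ∠MUS = 41°  [P on ray US]
3. ∠MSU = 43°  [△MSU]
4. ∠MSP = 43°  [P on ray SU]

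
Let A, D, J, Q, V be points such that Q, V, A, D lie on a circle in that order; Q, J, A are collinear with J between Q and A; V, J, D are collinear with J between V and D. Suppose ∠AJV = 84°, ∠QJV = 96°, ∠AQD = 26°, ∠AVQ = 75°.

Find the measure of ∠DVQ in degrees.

1. ∠ADQ = 105°  [cyclic QVAD, opposite ∠V+∠D]
2. ∠DAQ = 49°  [△QAD]
3. ∠DVQ = 49°  [same arc QD]

∠DVQ = 49°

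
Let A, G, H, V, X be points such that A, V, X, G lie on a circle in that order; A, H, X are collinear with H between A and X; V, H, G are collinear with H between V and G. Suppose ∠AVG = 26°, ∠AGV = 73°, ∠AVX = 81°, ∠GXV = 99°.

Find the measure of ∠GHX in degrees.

∠GHX = 128°

1. ∠AXG = 26°  [same arc AG]
2. ∠AXV = 73°  [same arc AV]
3. ∠VAX = 26°  [△AVX]
4. ∠VGX = 26°  [same arc VX]
5. ∠GHX = 128°  [△XHG]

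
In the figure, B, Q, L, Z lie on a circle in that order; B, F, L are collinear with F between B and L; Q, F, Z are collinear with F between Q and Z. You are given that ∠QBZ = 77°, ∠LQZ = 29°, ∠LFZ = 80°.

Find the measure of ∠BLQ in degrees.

∠BLQ = 51°

1. ∠LBZ = 29°  [same arc LZ]
2. ∠BFZ = 100°  [linear pair at F on BL]
3. ∠BZQ = 51°  [△BFZ]
4. ∠BLQ = 51°  [same arc BQ]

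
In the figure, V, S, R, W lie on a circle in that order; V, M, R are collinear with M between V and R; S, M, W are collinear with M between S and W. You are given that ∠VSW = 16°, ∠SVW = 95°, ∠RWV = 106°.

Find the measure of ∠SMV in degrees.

1. ∠SWV = 69°  [△VSW]
2. ∠RSV = 74°  [cyclic VSRW, opposite ∠S+∠W]
3. ∠SRV = 69°  [same arc VS]
4. ∠RVS = 37°  [△VSR]
5. ∠SMV = 127°  [△VMS]

∠SMV = 127°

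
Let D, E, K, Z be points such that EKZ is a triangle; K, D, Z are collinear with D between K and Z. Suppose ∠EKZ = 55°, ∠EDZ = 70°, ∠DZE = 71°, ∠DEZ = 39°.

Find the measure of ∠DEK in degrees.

∠DEK = 15°

1. ∠DKE = 55°  [D on ray KZ]
2. ∠EDK = 110°  [linear pair at D on KZ]
3. ∠DEK = 15°  [△EKD]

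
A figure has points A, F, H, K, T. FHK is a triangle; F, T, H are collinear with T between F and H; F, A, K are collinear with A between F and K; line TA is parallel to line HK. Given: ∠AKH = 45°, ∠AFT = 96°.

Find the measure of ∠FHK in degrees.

∠FHK = 39°

1. ∠FKH = 45°  [A on ray KF]
2. ∠HFK = 96°  [T on FH, A on FK]
3. ∠FHK = 39°  [△FHK]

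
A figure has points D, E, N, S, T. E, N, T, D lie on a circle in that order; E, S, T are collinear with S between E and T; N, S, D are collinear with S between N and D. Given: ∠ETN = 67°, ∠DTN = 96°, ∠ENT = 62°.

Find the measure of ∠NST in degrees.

∠NST = 80°

1. ∠EDN = 67°  [same arc EN]
2. ∠NET = 51°  [△ENT]
3. ∠DEN = 84°  [cyclic ENTD, opposite ∠E+∠T]
4. ∠DNE = 29°  [△END]
5. ∠ESN = 100°  [△ESN]
6. ∠NST = 80°  [linear pair at S on ET]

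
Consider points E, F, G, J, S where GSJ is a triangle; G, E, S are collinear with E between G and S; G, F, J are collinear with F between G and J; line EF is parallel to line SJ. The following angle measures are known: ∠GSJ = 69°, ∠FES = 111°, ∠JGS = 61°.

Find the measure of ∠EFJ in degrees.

∠EFJ = 130°

1. ∠GJS = 50°  [△GSJ]
2. ∠EFG = 50°  [EF∥SJ, corresponding at F]
3. ∠EFJ = 130°  [linear pair at F on GJ]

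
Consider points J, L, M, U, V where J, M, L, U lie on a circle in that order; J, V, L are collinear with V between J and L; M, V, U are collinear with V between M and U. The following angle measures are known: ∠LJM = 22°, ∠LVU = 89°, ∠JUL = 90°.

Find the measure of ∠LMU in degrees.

1. ∠LUM = 22°  [same arc ML]
2. ∠JLU = 69°  [△LVU]
3. ∠LJU = 21°  [△JLU]
4. ∠LMU = 21°  [same arc LU]

∠LMU = 21°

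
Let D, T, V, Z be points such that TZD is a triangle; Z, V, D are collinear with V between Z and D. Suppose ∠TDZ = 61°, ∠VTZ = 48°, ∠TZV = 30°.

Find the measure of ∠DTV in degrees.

1. ∠TDV = 61°  [V on ray DZ]
2. ∠TVZ = 102°  [△TZV]
3. ∠DVT = 78°  [linear pair at V on ZD]
4. ∠DTV = 41°  [△TVD]

∠DTV = 41°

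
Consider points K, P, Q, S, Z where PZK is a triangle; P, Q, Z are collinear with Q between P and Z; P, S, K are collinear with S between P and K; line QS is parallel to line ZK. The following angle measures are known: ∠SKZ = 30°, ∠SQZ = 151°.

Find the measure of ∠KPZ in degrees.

∠KPZ = 121°

1. ∠PKZ = 30°  [S on ray KP]
2. ∠PQS = 29°  [linear pair at Q on PZ]
3. ∠PSQ = 30°  [QS∥ZK, corresponding at S]
4. ∠QPS = 121°  [△PQS]
5. ∠KPZ = 121°  [Q on PZ, S on PK]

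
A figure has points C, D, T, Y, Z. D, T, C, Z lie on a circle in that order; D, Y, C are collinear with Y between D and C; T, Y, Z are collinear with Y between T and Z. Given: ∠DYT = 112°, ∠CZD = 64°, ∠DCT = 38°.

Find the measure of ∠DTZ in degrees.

∠DTZ = 42°

1. ∠CTD = 116°  [cyclic DTCZ, opposite ∠T+∠Z]
2. ∠CDT = 26°  [△DTC]
3. ∠DTZ = 42°  [△DYT]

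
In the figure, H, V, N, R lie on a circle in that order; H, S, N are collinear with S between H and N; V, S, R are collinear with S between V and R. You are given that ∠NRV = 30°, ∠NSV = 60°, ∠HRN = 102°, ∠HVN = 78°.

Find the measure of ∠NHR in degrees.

∠NHR = 48°

1. ∠NHV = 30°  [same arc VN]
2. ∠HSR = 60°  [vertical angles at S]
3. ∠HNV = 72°  [△HVN]
4. ∠HRV = 72°  [same arc HV]
5. ∠NHR = 48°  [△HSR]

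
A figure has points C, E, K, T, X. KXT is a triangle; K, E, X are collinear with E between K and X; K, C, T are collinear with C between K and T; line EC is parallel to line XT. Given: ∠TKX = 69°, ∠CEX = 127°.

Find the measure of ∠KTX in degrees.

∠KTX = 58°

1. ∠CKE = 69°  [E on KX, C on KT]
2. ∠CEK = 53°  [linear pair at E on KX]
3. ∠ECK = 58°  [△KEC]
4. ∠KTX = 58°  [EC∥XT, corresponding at C]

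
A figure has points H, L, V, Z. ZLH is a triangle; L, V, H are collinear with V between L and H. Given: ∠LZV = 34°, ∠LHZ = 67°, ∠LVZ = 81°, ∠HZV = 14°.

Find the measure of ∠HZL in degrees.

1. ∠VLZ = 65°  [△ZLV]
2. ∠HLZ = 65°  [V on ray LH]
3. ∠HZL = 48°  [△ZLH]

∠HZL = 48°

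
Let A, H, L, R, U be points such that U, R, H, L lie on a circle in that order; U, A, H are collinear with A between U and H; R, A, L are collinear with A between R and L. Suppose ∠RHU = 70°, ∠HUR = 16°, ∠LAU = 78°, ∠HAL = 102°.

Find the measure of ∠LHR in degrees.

∠LHR = 132°

1. ∠HLR = 16°  [same arc RH]
2. ∠HAR = 78°  [vertical angles at A]
3. ∠HRL = 32°  [△RAH]
4. ∠LHR = 132°  [△RHL]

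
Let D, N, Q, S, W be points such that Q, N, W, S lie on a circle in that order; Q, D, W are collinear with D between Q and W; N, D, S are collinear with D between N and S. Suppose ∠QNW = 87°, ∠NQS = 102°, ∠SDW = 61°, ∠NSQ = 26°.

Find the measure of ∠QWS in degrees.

∠QWS = 52°

1. ∠QSW = 93°  [cyclic QNWS, opposite ∠N+∠S]
2. ∠QDS = 119°  [linear pair at D on QW]
3. ∠SQW = 35°  [△QDS]
4. ∠QWS = 52°  [△QWS]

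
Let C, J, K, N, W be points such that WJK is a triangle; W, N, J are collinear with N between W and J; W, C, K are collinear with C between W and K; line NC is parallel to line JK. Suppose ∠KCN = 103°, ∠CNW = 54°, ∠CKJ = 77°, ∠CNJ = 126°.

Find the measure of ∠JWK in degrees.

1. ∠NCW = 77°  [linear pair at C on WK]
2. ∠CWN = 49°  [△WNC]
3. ∠JWK = 49°  [N on WJ, C on WK]

∠JWK = 49°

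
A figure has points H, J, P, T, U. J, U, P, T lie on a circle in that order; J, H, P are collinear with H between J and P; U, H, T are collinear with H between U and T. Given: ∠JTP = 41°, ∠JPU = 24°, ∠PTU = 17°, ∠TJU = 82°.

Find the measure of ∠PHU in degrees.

1. ∠JUP = 139°  [cyclic JUPT, opposite ∠U+∠T]
2. ∠JTU = 24°  [same arc JU]
3. ∠PJU = 17°  [△JUP]
4. ∠JUT = 74°  [△JUT]
5. ∠JHU = 89°  [△JHU]
6. ∠PHU = 91°  [linear pair at H on JP]

∠PHU = 91°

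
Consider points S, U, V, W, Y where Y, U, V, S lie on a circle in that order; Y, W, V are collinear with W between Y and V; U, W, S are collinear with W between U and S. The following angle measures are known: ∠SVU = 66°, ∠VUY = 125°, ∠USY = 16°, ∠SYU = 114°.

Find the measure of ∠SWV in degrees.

∠SWV = 91°

1. ∠UVY = 16°  [same arc YU]
2. ∠SUY = 50°  [△YUS]
3. ∠UYV = 39°  [△YUV]
4. ∠SVY = 50°  [same arc YS]
5. ∠USV = 39°  [same arc UV]
6. ∠SWV = 91°  [△VWS]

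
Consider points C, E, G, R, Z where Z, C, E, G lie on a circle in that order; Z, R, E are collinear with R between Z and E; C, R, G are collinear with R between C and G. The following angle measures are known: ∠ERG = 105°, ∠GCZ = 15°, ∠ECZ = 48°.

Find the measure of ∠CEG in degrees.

∠CEG = 87°

1. ∠CRZ = 105°  [vertical angles at R]
2. ∠GEZ = 15°  [same arc ZG]
3. ∠CZE = 60°  [△ZRC]
4. ∠CEZ = 72°  [△ZCE]
5. ∠CRE = 75°  [linear pair at R on ZE]
6. ∠CGE = 60°  [△ERG]
7. ∠ECG = 33°  [△CRE]
8. ∠CEG = 87°  [△CEG]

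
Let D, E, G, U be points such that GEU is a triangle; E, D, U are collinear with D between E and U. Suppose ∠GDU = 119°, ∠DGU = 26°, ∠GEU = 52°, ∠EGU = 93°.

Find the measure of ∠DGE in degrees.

1. ∠EDG = 61°  [linear pair at D on EU]
2. ∠DEG = 52°  [D on ray EU]
3. ∠DGE = 67°  [△GED]

∠DGE = 67°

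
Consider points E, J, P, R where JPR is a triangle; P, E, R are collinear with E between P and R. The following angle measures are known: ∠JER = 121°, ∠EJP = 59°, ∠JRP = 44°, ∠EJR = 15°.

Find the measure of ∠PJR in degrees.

∠PJR = 74°

1. ∠JEP = 59°  [linear pair at E on PR]
2. ∠EPJ = 62°  [△JPE]
3. ∠JPR = 62°  [E on ray PR]
4. ∠PJR = 74°  [△JPR]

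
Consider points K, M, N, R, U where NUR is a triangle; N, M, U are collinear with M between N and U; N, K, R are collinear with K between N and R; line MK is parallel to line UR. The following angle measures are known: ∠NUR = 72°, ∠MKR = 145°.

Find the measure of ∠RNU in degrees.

∠RNU = 73°

1. ∠KMN = 72°  [MK∥UR, corresponding at M]
2. ∠MKN = 35°  [linear pair at K on NR]
3. ∠KNM = 73°  [△NMK]
4. ∠RNU = 73°  [M on NU, K on NR]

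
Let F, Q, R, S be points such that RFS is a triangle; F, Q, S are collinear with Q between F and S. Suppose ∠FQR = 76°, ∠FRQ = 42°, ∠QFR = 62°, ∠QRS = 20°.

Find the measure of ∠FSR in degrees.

1. ∠RQS = 104°  [linear pair at Q on FS]
2. ∠QSR = 56°  [△RQS]
3. ∠FSR = 56°  [Q on ray SF]

∠FSR = 56°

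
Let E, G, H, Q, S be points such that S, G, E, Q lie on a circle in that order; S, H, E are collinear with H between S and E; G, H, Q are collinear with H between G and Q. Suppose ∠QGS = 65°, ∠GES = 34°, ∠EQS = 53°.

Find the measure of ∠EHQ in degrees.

1. ∠QES = 65°  [same arc SQ]
2. ∠GQS = 34°  [same arc SG]
3. ∠ESQ = 62°  [△SEQ]
4. ∠QHS = 84°  [△SHQ]
5. ∠EHQ = 96°  [linear pair at H on SE]

∠EHQ = 96°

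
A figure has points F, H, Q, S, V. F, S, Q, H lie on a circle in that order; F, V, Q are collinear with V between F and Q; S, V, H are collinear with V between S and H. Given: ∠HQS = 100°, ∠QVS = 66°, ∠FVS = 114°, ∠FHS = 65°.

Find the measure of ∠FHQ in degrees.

1. ∠HFS = 80°  [cyclic FSQH, opposite ∠F+∠Q]
2. ∠FVH = 66°  [vertical angles at V]
3. ∠FSH = 35°  [△FSH]
4. ∠HFQ = 49°  [△FVH]
5. ∠FQH = 35°  [same arc FH]
6. ∠FHQ = 96°  [△FQH]

∠FHQ = 96°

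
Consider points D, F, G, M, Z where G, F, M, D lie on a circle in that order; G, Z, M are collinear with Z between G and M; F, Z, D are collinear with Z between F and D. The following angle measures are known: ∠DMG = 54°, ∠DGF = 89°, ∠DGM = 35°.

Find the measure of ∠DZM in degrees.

1. ∠DFG = 54°  [same arc GD]
2. ∠FDG = 37°  [△GFD]
3. ∠DZG = 108°  [△GZD]
4. ∠DZM = 72°  [linear pair at Z on GM]

∠DZM = 72°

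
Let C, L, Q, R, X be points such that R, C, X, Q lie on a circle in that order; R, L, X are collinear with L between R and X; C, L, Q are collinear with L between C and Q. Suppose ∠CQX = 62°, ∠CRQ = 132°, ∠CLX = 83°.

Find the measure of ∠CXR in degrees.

∠CXR = 27°

1. ∠CXQ = 48°  [cyclic RCXQ, opposite ∠R+∠X]
2. ∠QCX = 70°  [△CXQ]
3. ∠CXR = 27°  [△CLX]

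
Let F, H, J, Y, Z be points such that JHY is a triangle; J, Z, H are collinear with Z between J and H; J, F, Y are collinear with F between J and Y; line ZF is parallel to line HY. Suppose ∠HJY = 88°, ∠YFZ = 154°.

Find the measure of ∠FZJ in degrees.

∠FZJ = 66°

1. ∠FJZ = 88°  [Z on JH, F on JY]
2. ∠JFZ = 26°  [linear pair at F on JY]
3. ∠FZJ = 66°  [△JZF]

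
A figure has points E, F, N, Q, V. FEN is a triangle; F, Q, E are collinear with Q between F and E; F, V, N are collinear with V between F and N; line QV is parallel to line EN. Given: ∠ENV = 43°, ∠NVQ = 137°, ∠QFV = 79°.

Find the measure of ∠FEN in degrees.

1. ∠ENF = 43°  [V on ray NF]
2. ∠EFN = 79°  [Q on FE, V on FN]
3. ∠FEN = 58°  [△FEN]

∠FEN = 58°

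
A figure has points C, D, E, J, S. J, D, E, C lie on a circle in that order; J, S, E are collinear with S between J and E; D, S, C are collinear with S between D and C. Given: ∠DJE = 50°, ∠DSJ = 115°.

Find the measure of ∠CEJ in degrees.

1. ∠DCE = 50°  [same arc DE]
2. ∠CSE = 115°  [vertical angles at S]
3. ∠CEJ = 15°  [△ESC]

∠CEJ = 15°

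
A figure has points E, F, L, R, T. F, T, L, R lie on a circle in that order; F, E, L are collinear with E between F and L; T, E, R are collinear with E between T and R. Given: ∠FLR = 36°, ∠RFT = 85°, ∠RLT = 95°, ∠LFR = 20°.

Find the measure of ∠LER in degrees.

1. ∠FTR = 36°  [same arc FR]
2. ∠FRT = 59°  [△FTR]
3. ∠FER = 101°  [△FER]
4. ∠LER = 79°  [linear pair at E on FL]

∠LER = 79°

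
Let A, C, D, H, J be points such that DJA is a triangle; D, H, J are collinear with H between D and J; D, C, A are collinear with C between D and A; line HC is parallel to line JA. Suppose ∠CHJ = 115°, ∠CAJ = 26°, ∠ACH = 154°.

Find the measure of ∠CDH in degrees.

∠CDH = 89°

1. ∠CHD = 65°  [linear pair at H on DJ]
2. ∠DCH = 26°  [linear pair at C on DA]
3. ∠CDH = 89°  [△DHC]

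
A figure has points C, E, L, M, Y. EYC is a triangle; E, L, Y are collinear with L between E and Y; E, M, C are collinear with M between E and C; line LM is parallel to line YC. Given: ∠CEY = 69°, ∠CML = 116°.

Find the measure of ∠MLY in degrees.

∠MLY = 133°

1. ∠LEM = 69°  [L on EY, M on EC]
2. ∠EML = 64°  [linear pair at M on EC]
3. ∠ELM = 47°  [△ELM]
4. ∠MLY = 133°  [linear pair at L on EY]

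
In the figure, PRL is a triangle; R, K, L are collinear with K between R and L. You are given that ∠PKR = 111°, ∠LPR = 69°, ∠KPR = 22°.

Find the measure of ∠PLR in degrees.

1. ∠KRP = 47°  [△PRK]
2. ∠LRP = 47°  [K on ray RL]
3. ∠PLR = 64°  [△PRL]

∠PLR = 64°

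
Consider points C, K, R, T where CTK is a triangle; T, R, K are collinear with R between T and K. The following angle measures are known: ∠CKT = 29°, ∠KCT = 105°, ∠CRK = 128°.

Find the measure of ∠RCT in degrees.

∠RCT = 82°

1. ∠CTK = 46°  [△CTK]
2. ∠CRT = 52°  [linear pair at R on TK]
3. ∠CTR = 46°  [R on ray TK]
4. ∠RCT = 82°  [△CTR]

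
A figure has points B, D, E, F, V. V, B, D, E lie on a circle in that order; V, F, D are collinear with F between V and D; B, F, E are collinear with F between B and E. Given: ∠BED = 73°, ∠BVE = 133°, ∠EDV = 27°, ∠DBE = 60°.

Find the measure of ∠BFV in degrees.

1. ∠BVD = 73°  [same arc BD]
2. ∠EBV = 27°  [same arc VE]
3. ∠BFV = 80°  [△VFB]

∠BFV = 80°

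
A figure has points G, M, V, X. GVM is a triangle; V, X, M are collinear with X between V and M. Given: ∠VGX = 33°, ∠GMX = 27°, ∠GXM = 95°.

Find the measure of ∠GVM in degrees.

1. ∠GXV = 85°  [linear pair at X on VM]
2. ∠GVX = 62°  [△GVX]
3. ∠GVM = 62°  [X on ray VM]

∠GVM = 62°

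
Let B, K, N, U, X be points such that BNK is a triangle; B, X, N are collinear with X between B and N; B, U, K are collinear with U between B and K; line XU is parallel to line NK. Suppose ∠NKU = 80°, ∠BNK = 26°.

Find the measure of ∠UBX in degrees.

∠UBX = 74°

1. ∠BKN = 80°  [U on ray KB]
2. ∠KBN = 74°  [△BNK]
3. ∠UBX = 74°  [X on BN, U on BK]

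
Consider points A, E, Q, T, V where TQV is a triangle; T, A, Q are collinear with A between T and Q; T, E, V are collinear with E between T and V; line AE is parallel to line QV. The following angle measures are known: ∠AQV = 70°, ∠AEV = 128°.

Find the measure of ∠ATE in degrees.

1. ∠TQV = 70°  [A on ray QT]
2. ∠AET = 52°  [linear pair at E on TV]
3. ∠EAT = 70°  [AE∥QV, corresponding at A]
4. ∠ATE = 58°  [△TAE]

∠ATE = 58°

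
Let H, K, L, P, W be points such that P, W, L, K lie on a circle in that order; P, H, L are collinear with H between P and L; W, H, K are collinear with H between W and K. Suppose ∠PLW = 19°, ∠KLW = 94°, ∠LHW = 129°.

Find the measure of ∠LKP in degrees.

1. ∠PKW = 19°  [same arc PW]
2. ∠KPW = 86°  [cyclic PWLK, opposite ∠P+∠L]
3. ∠KHP = 129°  [vertical angles at H]
4. ∠KWP = 75°  [△PWK]
5. ∠KPL = 32°  [△PHK]
6. ∠KLP = 75°  [same arc PK]
7. ∠LKP = 73°  [△PLK]

∠LKP = 73°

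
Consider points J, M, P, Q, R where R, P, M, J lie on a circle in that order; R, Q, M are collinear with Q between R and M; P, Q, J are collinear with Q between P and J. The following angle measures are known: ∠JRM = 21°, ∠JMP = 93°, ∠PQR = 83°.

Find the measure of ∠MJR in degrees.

∠MJR = 128°

1. ∠JPM = 21°  [same arc MJ]
2. ∠MJP = 66°  [△PMJ]
3. ∠JQM = 83°  [vertical angles at Q]
4. ∠JMR = 31°  [△MQJ]
5. ∠MJR = 128°  [△RMJ]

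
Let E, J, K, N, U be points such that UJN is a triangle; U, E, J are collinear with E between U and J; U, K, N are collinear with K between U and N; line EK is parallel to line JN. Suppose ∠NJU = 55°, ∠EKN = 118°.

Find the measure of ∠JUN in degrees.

∠JUN = 63°

1. ∠KEU = 55°  [EK∥JN, corresponding at E]
2. ∠EKU = 62°  [linear pair at K on UN]
3. ∠EUK = 63°  [△UEK]
4. ∠JUN = 63°  [E on UJ, K on UN]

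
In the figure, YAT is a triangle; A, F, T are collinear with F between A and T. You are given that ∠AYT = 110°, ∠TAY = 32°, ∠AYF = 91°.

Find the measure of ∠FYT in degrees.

∠FYT = 19°

1. ∠ATY = 38°  [△YAT]
2. ∠FAY = 32°  [F on ray AT]
3. ∠AFY = 57°  [△YAF]
4. ∠FTY = 38°  [F on ray TA]
5. ∠TFY = 123°  [linear pair at F on AT]
6. ∠FYT = 19°  [△YFT]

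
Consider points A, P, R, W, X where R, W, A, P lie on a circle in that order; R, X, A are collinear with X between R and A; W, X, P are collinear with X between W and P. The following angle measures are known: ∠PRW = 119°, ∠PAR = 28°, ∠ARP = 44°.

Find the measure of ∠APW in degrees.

∠APW = 75°

1. ∠PAW = 61°  [cyclic RWAP, opposite ∠R+∠A]
2. ∠AWP = 44°  [same arc AP]
3. ∠APW = 75°  [△WAP]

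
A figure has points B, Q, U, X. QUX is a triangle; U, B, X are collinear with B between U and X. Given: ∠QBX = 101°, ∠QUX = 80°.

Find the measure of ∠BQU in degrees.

1. ∠QBU = 79°  [linear pair at B on UX]
2. ∠BUQ = 80°  [B on ray UX]
3. ∠BQU = 21°  [△QUB]

∠BQU = 21°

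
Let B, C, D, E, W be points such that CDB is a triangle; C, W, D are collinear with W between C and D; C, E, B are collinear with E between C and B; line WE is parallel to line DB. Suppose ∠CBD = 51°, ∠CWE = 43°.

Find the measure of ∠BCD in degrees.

1. ∠CEW = 51°  [WE∥DB, corresponding at E]
2. ∠ECW = 86°  [△CWE]
3. ∠BCD = 86°  [W on CD, E on CB]

∠BCD = 86°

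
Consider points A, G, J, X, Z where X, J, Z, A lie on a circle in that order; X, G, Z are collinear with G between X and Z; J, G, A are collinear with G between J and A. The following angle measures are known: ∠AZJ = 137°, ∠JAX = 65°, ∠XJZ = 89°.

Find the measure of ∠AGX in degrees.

1. ∠AXJ = 43°  [cyclic XJZA, opposite ∠X+∠Z]
2. ∠AJX = 72°  [△XJA]
3. ∠XAZ = 91°  [cyclic XJZA, opposite ∠J+∠A]
4. ∠AZX = 72°  [same arc XA]
5. ∠AXZ = 17°  [△XZA]
6. ∠AGX = 98°  [△XGA]

∠AGX = 98°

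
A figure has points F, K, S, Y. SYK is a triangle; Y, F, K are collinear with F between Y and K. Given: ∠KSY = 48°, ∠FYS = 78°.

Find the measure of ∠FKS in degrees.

∠FKS = 54°

1. ∠KYS = 78°  [F on ray YK]
2. ∠SKY = 54°  [△SYK]
3. ∠FKS = 54°  [F on ray KY]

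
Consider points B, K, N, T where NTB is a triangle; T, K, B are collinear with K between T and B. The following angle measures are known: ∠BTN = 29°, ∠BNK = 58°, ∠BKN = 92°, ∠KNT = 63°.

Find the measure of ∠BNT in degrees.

∠BNT = 121°

1. ∠KBN = 30°  [△NKB]
2. ∠NBT = 30°  [K on ray BT]
3. ∠BNT = 121°  [△NTB]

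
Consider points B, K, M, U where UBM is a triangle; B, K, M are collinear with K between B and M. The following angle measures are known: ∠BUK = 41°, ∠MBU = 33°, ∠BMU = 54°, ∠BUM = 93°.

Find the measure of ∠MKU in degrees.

∠MKU = 74°

1. ∠KBU = 33°  [K on ray BM]
2. ∠BKU = 106°  [△UBK]
3. ∠MKU = 74°  [linear pair at K on BM]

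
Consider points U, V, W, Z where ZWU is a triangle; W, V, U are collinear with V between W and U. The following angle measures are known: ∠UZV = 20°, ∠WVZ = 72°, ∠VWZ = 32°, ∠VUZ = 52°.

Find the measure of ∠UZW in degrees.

1. ∠UWZ = 32°  [V on ray WU]
2. ∠WUZ = 52°  [V on ray UW]
3. ∠UZW = 96°  [△ZWU]

∠UZW = 96°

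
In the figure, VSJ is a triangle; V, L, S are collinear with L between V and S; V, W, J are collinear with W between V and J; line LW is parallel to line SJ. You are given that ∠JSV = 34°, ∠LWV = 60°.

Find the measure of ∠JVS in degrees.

1. ∠VLW = 34°  [LW∥SJ, corresponding at L]
2. ∠LVW = 86°  [△VLW]
3. ∠JVS = 86°  [L on VS, W on VJ]

∠JVS = 86°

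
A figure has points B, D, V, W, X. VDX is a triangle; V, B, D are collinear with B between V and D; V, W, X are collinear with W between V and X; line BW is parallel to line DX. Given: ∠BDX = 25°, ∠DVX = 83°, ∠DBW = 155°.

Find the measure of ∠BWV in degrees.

1. ∠VDX = 25°  [B on ray DV]
2. ∠DXV = 72°  [△VDX]
3. ∠BWV = 72°  [BW∥DX, corresponding at W]

∠BWV = 72°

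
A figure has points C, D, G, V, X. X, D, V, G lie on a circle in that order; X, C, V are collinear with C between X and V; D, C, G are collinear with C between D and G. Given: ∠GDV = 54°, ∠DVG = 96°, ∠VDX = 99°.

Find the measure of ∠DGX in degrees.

1. ∠GXV = 54°  [same arc VG]
2. ∠DXG = 84°  [cyclic XDVG, opposite ∠X+∠V]
3. ∠VGX = 81°  [cyclic XDVG, opposite ∠D+∠G]
4. ∠GVX = 45°  [△XVG]
5. ∠GDX = 45°  [same arc XG]
6. ∠DGX = 51°  [△XDG]

∠DGX = 51°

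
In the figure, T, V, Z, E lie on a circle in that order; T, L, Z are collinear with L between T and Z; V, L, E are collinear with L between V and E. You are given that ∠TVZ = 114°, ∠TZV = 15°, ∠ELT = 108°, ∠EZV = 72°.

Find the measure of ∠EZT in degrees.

∠EZT = 57°

1. ∠TEZ = 66°  [cyclic TVZE, opposite ∠V+∠E]
2. ∠TEV = 15°  [same arc TV]
3. ∠ETZ = 57°  [△TLE]
4. ∠EZT = 57°  [△TZE]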